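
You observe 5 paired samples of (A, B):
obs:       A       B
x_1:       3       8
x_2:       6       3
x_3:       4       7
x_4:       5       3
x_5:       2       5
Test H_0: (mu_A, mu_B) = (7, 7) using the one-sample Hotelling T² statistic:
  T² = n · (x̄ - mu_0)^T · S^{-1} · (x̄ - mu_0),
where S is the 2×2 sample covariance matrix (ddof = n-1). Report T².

Step 1 — sample mean vector:
  mean(A) = (3 + 6 + 4 + 5 + 2) / 5 = 20/5 = 4
  mean(B) = (8 + 3 + 7 + 3 + 5) / 5 = 26/5 = 5.2
  x̄ = (4, 5.2),  deviation x̄ - mu_0 = (4, 5.2) - (7, 7) = (-3, -1.8).

Step 2 — sample covariance matrix, S[i,j] = (1/(n-1)) · Σ_k (x_{k,i} - mean_i) · (x_{k,j} - mean_j), divisor n-1 = 4:
  S[A,A] = ((-1)·(-1) + (2)·(2) + (0)·(0) + (1)·(1) + (-2)·(-2)) / 4 = 10/4 = 2.5
  S[A,B] = ((-1)·(2.8) + (2)·(-2.2) + (0)·(1.8) + (1)·(-2.2) + (-2)·(-0.2)) / 4 = -9/4 = -2.25
  S[B,B] = ((2.8)·(2.8) + (-2.2)·(-2.2) + (1.8)·(1.8) + (-2.2)·(-2.2) + (-0.2)·(-0.2)) / 4 = 20.8/4 = 5.2
  S = [[2.5, -2.25],
 [-2.25, 5.2]].

Step 3 — invert S. det(S) = 2.5·5.2 - (-2.25)² = 7.9375.
  S^{-1} = (1/det) · [[d, -b], [-b, a]] = [[0.6551, 0.2835],
 [0.2835, 0.315]].

Step 4 — quadratic form (x̄ - mu_0)^T · S^{-1} · (x̄ - mu_0):
  S^{-1} · (x̄ - mu_0) = (-2.4756, -1.4173),
  (x̄ - mu_0)^T · [...] = (-3)·(-2.4756) + (-1.8)·(-1.4173) = 9.978.

Step 5 — scale by n: T² = 5 · 9.978 = 49.8898.

T² ≈ 49.8898


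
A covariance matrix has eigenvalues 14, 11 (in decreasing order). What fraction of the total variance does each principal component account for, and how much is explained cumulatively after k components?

Step 1 — total variance = trace(Sigma) = Σ λ_i = 14 + 11 = 25.

Step 2 — fraction explained by component i = λ_i / Σ λ:
  PC1: 14/25 = 0.56
  PC2: 11/25 = 0.44

Step 3 — cumulative fraction after k components = (λ_1 + ... + λ_k) / Σ λ:
  k = 1: 14/25 = 0.56
  k = 2: (14 + 11)/25 = 25/25 = 1

Summary (fraction, with percent):

explained: PC1 0.56 (56%), PC2 0.44 (44%);  cumulative: 0.56, 1


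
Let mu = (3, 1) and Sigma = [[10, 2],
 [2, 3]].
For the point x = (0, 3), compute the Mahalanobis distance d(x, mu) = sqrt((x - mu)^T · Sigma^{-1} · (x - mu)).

Step 1 — centre the observation: (x - mu) = (-3, 2).

Step 2 — invert Sigma. det(Sigma) = 10·3 - (2)² = 26.
  Sigma^{-1} = (1/det) · [[d, -b], [-b, a]] = [[0.1154, -0.0769],
 [-0.0769, 0.3846]].

Step 3 — form the quadratic (x - mu)^T · Sigma^{-1} · (x - mu):
  Sigma^{-1} · (x - mu) = (-0.5, 1).
  (x - mu)^T · [Sigma^{-1} · (x - mu)] = (-3)·(-0.5) + (2)·(1) = 3.5.

Step 4 — take square root: d = √(3.5) ≈ 1.8708.

d(x, mu) = √(3.5) ≈ 1.8708


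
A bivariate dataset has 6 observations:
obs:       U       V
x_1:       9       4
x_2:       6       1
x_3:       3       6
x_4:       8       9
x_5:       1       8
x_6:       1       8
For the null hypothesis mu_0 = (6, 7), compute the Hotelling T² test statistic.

Step 1 — sample mean vector:
  mean(U) = (9 + 6 + 3 + 8 + 1 + 1) / 6 = 28/6 = 4.6667
  mean(V) = (4 + 1 + 6 + 9 + 8 + 8) / 6 = 36/6 = 6
  x̄ = (4.6667, 6),  deviation x̄ - mu_0 = (4.6667, 6) - (6, 7) = (-1.3333, -1).

Step 2 — sample covariance matrix, S[i,j] = (1/(n-1)) · Σ_k (x_{k,i} - mean_i) · (x_{k,j} - mean_j), divisor n-1 = 5:
  S[U,U] = ((4.3333)·(4.3333) + (1.3333)·(1.3333) + (-1.6667)·(-1.6667) + (3.3333)·(3.3333) + (-3.6667)·(-3.6667) + (-3.6667)·(-3.6667)) / 5 = 61.3333/5 = 12.2667
  S[U,V] = ((4.3333)·(-2) + (1.3333)·(-5) + (-1.6667)·(0) + (3.3333)·(3) + (-3.6667)·(2) + (-3.6667)·(2)) / 5 = -20/5 = -4
  S[V,V] = ((-2)·(-2) + (-5)·(-5) + (0)·(0) + (3)·(3) + (2)·(2) + (2)·(2)) / 5 = 46/5 = 9.2
  S = [[12.2667, -4],
 [-4, 9.2]].

Step 3 — invert S. det(S) = 12.2667·9.2 - (-4)² = 96.8533.
  S^{-1} = (1/det) · [[d, -b], [-b, a]] = [[0.095, 0.0413],
 [0.0413, 0.1267]].

Step 4 — quadratic form (x̄ - mu_0)^T · S^{-1} · (x̄ - mu_0):
  S^{-1} · (x̄ - mu_0) = (-0.168, -0.1817),
  (x̄ - mu_0)^T · [...] = (-1.3333)·(-0.168) + (-1)·(-0.1817) = 0.4057.

Step 5 — scale by n: T² = 6 · 0.4057 = 2.4339.

T² ≈ 2.4339


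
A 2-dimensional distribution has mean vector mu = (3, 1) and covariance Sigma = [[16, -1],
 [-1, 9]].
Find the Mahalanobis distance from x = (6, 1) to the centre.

Step 1 — centre the observation: (x - mu) = (3, 0).

Step 2 — invert Sigma. det(Sigma) = 16·9 - (-1)² = 143.
  Sigma^{-1} = (1/det) · [[d, -b], [-b, a]] = [[0.0629, 0.007],
 [0.007, 0.1119]].

Step 3 — form the quadratic (x - mu)^T · Sigma^{-1} · (x - mu):
  Sigma^{-1} · (x - mu) = (0.1888, 0.021).
  (x - mu)^T · [Sigma^{-1} · (x - mu)] = (3)·(0.1888) + (0)·(0.021) = 0.5664.

Step 4 — take square root: d = √(0.5664) ≈ 0.7526.

d(x, mu) = √(0.5664) ≈ 0.7526


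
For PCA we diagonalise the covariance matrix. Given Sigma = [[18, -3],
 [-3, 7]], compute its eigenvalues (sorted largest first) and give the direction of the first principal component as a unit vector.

Step 1 — characteristic polynomial of 2×2 Sigma:
  det(Sigma - λI) = λ² - trace · λ + det = 0.
  trace = 18 + 7 = 25, det = 18·7 - (-3)² = 117.
Step 2 — discriminant:
  Δ = trace² - 4·det = 625 - 468 = 157.
Step 3 — eigenvalues:
  λ = (trace ± √Δ)/2 = (25 ± 12.53)/2,
  λ_1 = 18.765,  λ_2 = 6.235.

Step 4 — unit eigenvector for λ_1: solve (Sigma - λ_1 I)v = 0. First row:
  (18 - 18.765)·v_x + (-3)·v_y = 0, i.e. (-0.765)·v_x + (-3)·v_y = 0,
  so v ∝ (b, λ_1 - a) = (-3, 0.765); multiply by -1 so the first entry is positive: u = (3, -0.765).
  ||u|| = √((3)² + (-0.765)²) = √(9.5852) ≈ 3.096,
  v_1 = u/||u|| ≈ (0.969, -0.2471) (||v_1|| = 1).

λ_1 = 18.765,  λ_2 = 6.235;  v_1 ≈ (0.969, -0.2471)


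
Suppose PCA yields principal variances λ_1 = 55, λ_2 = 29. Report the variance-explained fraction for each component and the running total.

Step 1 — total variance = trace(Sigma) = Σ λ_i = 55 + 29 = 84.

Step 2 — fraction explained by component i = λ_i / Σ λ:
  PC1: 55/84 = 0.6548
  PC2: 29/84 = 0.3452

Step 3 — cumulative fraction after k components = (λ_1 + ... + λ_k) / Σ λ:
  k = 1: 55/84 = 0.6548
  k = 2: (55 + 29)/84 = 84/84 = 1

Summary (fraction, with percent):

explained: PC1 0.6548 (65.48%), PC2 0.3452 (34.52%);  cumulative: 0.6548, 1


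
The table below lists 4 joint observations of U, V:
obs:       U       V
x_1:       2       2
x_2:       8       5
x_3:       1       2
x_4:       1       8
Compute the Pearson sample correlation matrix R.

Step 1 — column means:
  mean(U) = (2 + 8 + 1 + 1) / 4 = 12/4 = 3
  mean(V) = (2 + 5 + 2 + 8) / 4 = 17/4 = 4.25

Step 2 — sample variances and covariances s[i,j] = (1/(n-1)) · Σ_k (x_{k,i} - mean_i) · (x_{k,j} - mean_j), with n-1 = 3:
  s[U,U] = ((-1)·(-1) + (5)·(5) + (-2)·(-2) + (-2)·(-2)) / 3 = 34/3 = 11.3333
  s[U,V] = ((-1)·(-2.25) + (5)·(0.75) + (-2)·(-2.25) + (-2)·(3.75)) / 3 = 3/3 = 1
  s[V,V] = ((-2.25)·(-2.25) + (0.75)·(0.75) + (-2.25)·(-2.25) + (3.75)·(3.75)) / 3 = 24.75/3 = 8.25
  Sample standard deviations s_i = √(s[i,i]):
  s(U) = √(11.3333) = 3.3665
  s(V) = √(8.25) = 2.8723

Step 3 — r_{ij} = s_{ij} / (s_i · s_j):
  r[U,U] = 1 (diagonal).
  r[U,V] = 1 / (3.3665 · 2.8723) = 1 / 9.6695 = 0.1034
  r[V,V] = 1 (diagonal).

R is symmetric with unit diagonal. Assembling:

R = [[1, 0.1034],
 [0.1034, 1]]


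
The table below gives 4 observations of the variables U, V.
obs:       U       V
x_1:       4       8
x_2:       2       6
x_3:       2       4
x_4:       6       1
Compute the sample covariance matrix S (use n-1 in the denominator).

Step 1 — column means:
  mean(U) = (4 + 2 + 2 + 6) / 4 = 14/4 = 3.5
  mean(V) = (8 + 6 + 4 + 1) / 4 = 19/4 = 4.75

Step 2 — sample covariance S[i,j] = (1/(n-1)) · Σ_k (x_{k,i} - mean_i) · (x_{k,j} - mean_j), with n-1 = 3.
  S[U,U] = ((0.5)·(0.5) + (-1.5)·(-1.5) + (-1.5)·(-1.5) + (2.5)·(2.5)) / 3 = 11/3 = 3.6667
  S[U,V] = ((0.5)·(3.25) + (-1.5)·(1.25) + (-1.5)·(-0.75) + (2.5)·(-3.75)) / 3 = -8.5/3 = -2.8333
  S[V,V] = ((3.25)·(3.25) + (1.25)·(1.25) + (-0.75)·(-0.75) + (-3.75)·(-3.75)) / 3 = 26.75/3 = 8.9167

S is symmetric (S[j,i] = S[i,j]). Assembling:

S = [[3.6667, -2.8333],
 [-2.8333, 8.9167]]


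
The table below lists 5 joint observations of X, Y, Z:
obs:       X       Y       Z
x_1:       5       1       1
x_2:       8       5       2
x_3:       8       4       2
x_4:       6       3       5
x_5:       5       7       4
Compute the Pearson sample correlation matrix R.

Step 1 — column means:
  mean(X) = (5 + 8 + 8 + 6 + 5) / 5 = 32/5 = 6.4
  mean(Y) = (1 + 5 + 4 + 3 + 7) / 5 = 20/5 = 4
  mean(Z) = (1 + 2 + 2 + 5 + 4) / 5 = 14/5 = 2.8

Step 2 — sample variances and covariances s[i,j] = (1/(n-1)) · Σ_k (x_{k,i} - mean_i) · (x_{k,j} - mean_j), with n-1 = 4:
  s[X,X] = ((-1.4)·(-1.4) + (1.6)·(1.6) + (1.6)·(1.6) + (-0.4)·(-0.4) + (-1.4)·(-1.4)) / 4 = 9.2/4 = 2.3
  s[X,Y] = ((-1.4)·(-3) + (1.6)·(1) + (1.6)·(0) + (-0.4)·(-1) + (-1.4)·(3)) / 4 = 2/4 = 0.5
  s[X,Z] = ((-1.4)·(-1.8) + (1.6)·(-0.8) + (1.6)·(-0.8) + (-0.4)·(2.2) + (-1.4)·(1.2)) / 4 = -2.6/4 = -0.65
  s[Y,Y] = ((-3)·(-3) + (1)·(1) + (0)·(0) + (-1)·(-1) + (3)·(3)) / 4 = 20/4 = 5
  s[Y,Z] = ((-3)·(-1.8) + (1)·(-0.8) + (0)·(-0.8) + (-1)·(2.2) + (3)·(1.2)) / 4 = 6/4 = 1.5
  s[Z,Z] = ((-1.8)·(-1.8) + (-0.8)·(-0.8) + (-0.8)·(-0.8) + (2.2)·(2.2) + (1.2)·(1.2)) / 4 = 10.8/4 = 2.7
  Sample standard deviations s_i = √(s[i,i]):
  s(X) = √(2.3) = 1.5166
  s(Y) = √(5) = 2.2361
  s(Z) = √(2.7) = 1.6432

Step 3 — r_{ij} = s_{ij} / (s_i · s_j):
  r[X,X] = 1 (diagonal).
  r[X,Y] = 0.5 / (1.5166 · 2.2361) = 0.5 / 3.3912 = 0.1474
  r[X,Z] = -0.65 / (1.5166 · 1.6432) = -0.65 / 2.492 = -0.2608
  r[Y,Y] = 1 (diagonal).
  r[Y,Z] = 1.5 / (2.2361 · 1.6432) = 1.5 / 3.6742 = 0.4082
  r[Z,Z] = 1 (diagonal).

R is symmetric with unit diagonal. Assembling:

R = [[1, 0.1474, -0.2608],
 [0.1474, 1, 0.4082],
 [-0.2608, 0.4082, 1]]


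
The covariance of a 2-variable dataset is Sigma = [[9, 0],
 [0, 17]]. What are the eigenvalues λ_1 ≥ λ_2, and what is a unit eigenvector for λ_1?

Step 1 — characteristic polynomial of 2×2 Sigma:
  det(Sigma - λI) = λ² - trace · λ + det = 0.
  trace = 9 + 17 = 26, det = 9·17 - (0)² = 153.
Step 2 — discriminant:
  Δ = trace² - 4·det = 676 - 612 = 64.
Step 3 — eigenvalues:
  λ = (trace ± √Δ)/2 = (26 ± 8)/2,
  λ_1 = 17,  λ_2 = 9.

Step 4 — unit eigenvector for λ_1: Sigma is diagonal, so its eigenvectors are the coordinate axes. λ_1 = 17 is the diagonal entry on the second coordinate axis, hence
  v_1 = (0, 1) (||v_1|| = 1).

λ_1 = 17,  λ_2 = 9;  v_1 ≈ (0, 1)


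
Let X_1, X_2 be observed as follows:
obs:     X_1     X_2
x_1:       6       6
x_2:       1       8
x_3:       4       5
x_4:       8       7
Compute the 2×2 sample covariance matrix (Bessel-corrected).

Step 1 — column means:
  mean(X_1) = (6 + 1 + 4 + 8) / 4 = 19/4 = 4.75
  mean(X_2) = (6 + 8 + 5 + 7) / 4 = 26/4 = 6.5

Step 2 — sample covariance S[i,j] = (1/(n-1)) · Σ_k (x_{k,i} - mean_i) · (x_{k,j} - mean_j), with n-1 = 3.
  S[X_1,X_1] = ((1.25)·(1.25) + (-3.75)·(-3.75) + (-0.75)·(-0.75) + (3.25)·(3.25)) / 3 = 26.75/3 = 8.9167
  S[X_1,X_2] = ((1.25)·(-0.5) + (-3.75)·(1.5) + (-0.75)·(-1.5) + (3.25)·(0.5)) / 3 = -3.5/3 = -1.1667
  S[X_2,X_2] = ((-0.5)·(-0.5) + (1.5)·(1.5) + (-1.5)·(-1.5) + (0.5)·(0.5)) / 3 = 5/3 = 1.6667

S is symmetric (S[j,i] = S[i,j]). Assembling:

S = [[8.9167, -1.1667],
 [-1.1667, 1.6667]]


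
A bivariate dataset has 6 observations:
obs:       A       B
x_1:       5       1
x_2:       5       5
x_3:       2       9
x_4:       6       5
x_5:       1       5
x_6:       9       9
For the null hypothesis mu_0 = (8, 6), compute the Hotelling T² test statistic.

Step 1 — sample mean vector:
  mean(A) = (5 + 5 + 2 + 6 + 1 + 9) / 6 = 28/6 = 4.6667
  mean(B) = (1 + 5 + 9 + 5 + 5 + 9) / 6 = 34/6 = 5.6667
  x̄ = (4.6667, 5.6667),  deviation x̄ - mu_0 = (4.6667, 5.6667) - (8, 6) = (-3.3333, -0.3333).

Step 2 — sample covariance matrix, S[i,j] = (1/(n-1)) · Σ_k (x_{k,i} - mean_i) · (x_{k,j} - mean_j), divisor n-1 = 5:
  S[A,A] = ((0.3333)·(0.3333) + (0.3333)·(0.3333) + (-2.6667)·(-2.6667) + (1.3333)·(1.3333) + (-3.6667)·(-3.6667) + (4.3333)·(4.3333)) / 5 = 41.3333/5 = 8.2667
  S[A,B] = ((0.3333)·(-4.6667) + (0.3333)·(-0.6667) + (-2.6667)·(3.3333) + (1.3333)·(-0.6667) + (-3.6667)·(-0.6667) + (4.3333)·(3.3333)) / 5 = 5.3333/5 = 1.0667
  S[B,B] = ((-4.6667)·(-4.6667) + (-0.6667)·(-0.6667) + (3.3333)·(3.3333) + (-0.6667)·(-0.6667) + (-0.6667)·(-0.6667) + (3.3333)·(3.3333)) / 5 = 45.3333/5 = 9.0667
  S = [[8.2667, 1.0667],
 [1.0667, 9.0667]].

Step 3 — invert S. det(S) = 8.2667·9.0667 - (1.0667)² = 73.8133.
  S^{-1} = (1/det) · [[d, -b], [-b, a]] = [[0.1228, -0.0145],
 [-0.0145, 0.112]].

Step 4 — quadratic form (x̄ - mu_0)^T · S^{-1} · (x̄ - mu_0):
  S^{-1} · (x̄ - mu_0) = (-0.4046, 0.0108),
  (x̄ - mu_0)^T · [...] = (-3.3333)·(-0.4046) + (-0.3333)·(0.0108) = 1.3451.

Step 5 — scale by n: T² = 6 · 1.3451 = 8.0708.

T² ≈ 8.0708


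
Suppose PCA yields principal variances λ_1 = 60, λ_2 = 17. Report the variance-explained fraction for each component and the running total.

Step 1 — total variance = trace(Sigma) = Σ λ_i = 60 + 17 = 77.

Step 2 — fraction explained by component i = λ_i / Σ λ:
  PC1: 60/77 = 0.7792
  PC2: 17/77 = 0.2208

Step 3 — cumulative fraction after k components = (λ_1 + ... + λ_k) / Σ λ:
  k = 1: 60/77 = 0.7792
  k = 2: (60 + 17)/77 = 77/77 = 1

Summary (fraction, with percent):

explained: PC1 0.7792 (77.92%), PC2 0.2208 (22.08%);  cumulative: 0.7792, 1


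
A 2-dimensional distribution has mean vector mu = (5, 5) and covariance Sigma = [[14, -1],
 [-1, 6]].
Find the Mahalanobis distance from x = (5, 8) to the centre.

Step 1 — centre the observation: (x - mu) = (0, 3).

Step 2 — invert Sigma. det(Sigma) = 14·6 - (-1)² = 83.
  Sigma^{-1} = (1/det) · [[d, -b], [-b, a]] = [[0.0723, 0.012],
 [0.012, 0.1687]].

Step 3 — form the quadratic (x - mu)^T · Sigma^{-1} · (x - mu):
  Sigma^{-1} · (x - mu) = (0.0361, 0.506).
  (x - mu)^T · [Sigma^{-1} · (x - mu)] = (0)·(0.0361) + (3)·(0.506) = 1.5181.

Step 4 — take square root: d = √(1.5181) ≈ 1.2321.

d(x, mu) = √(1.5181) ≈ 1.2321


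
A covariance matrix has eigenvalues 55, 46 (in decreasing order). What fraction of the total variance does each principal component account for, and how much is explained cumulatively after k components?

Step 1 — total variance = trace(Sigma) = Σ λ_i = 55 + 46 = 101.

Step 2 — fraction explained by component i = λ_i / Σ λ:
  PC1: 55/101 = 0.5446
  PC2: 46/101 = 0.4554

Step 3 — cumulative fraction after k components = (λ_1 + ... + λ_k) / Σ λ:
  k = 1: 55/101 = 0.5446
  k = 2: (55 + 46)/101 = 101/101 = 1

Summary (fraction, with percent):

explained: PC1 0.5446 (54.46%), PC2 0.4554 (45.54%);  cumulative: 0.5446, 1


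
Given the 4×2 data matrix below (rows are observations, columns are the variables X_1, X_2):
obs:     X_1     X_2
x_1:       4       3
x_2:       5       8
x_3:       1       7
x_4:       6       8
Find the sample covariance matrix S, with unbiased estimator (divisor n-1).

Step 1 — column means:
  mean(X_1) = (4 + 5 + 1 + 6) / 4 = 16/4 = 4
  mean(X_2) = (3 + 8 + 7 + 8) / 4 = 26/4 = 6.5

Step 2 — sample covariance S[i,j] = (1/(n-1)) · Σ_k (x_{k,i} - mean_i) · (x_{k,j} - mean_j), with n-1 = 3.
  S[X_1,X_1] = ((0)·(0) + (1)·(1) + (-3)·(-3) + (2)·(2)) / 3 = 14/3 = 4.6667
  S[X_1,X_2] = ((0)·(-3.5) + (1)·(1.5) + (-3)·(0.5) + (2)·(1.5)) / 3 = 3/3 = 1
  S[X_2,X_2] = ((-3.5)·(-3.5) + (1.5)·(1.5) + (0.5)·(0.5) + (1.5)·(1.5)) / 3 = 17/3 = 5.6667

S is symmetric (S[j,i] = S[i,j]). Assembling:

S = [[4.6667, 1],
 [1, 5.6667]]


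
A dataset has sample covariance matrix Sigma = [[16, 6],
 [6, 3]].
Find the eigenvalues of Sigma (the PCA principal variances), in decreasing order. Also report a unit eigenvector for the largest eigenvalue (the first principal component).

Step 1 — characteristic polynomial of 2×2 Sigma:
  det(Sigma - λI) = λ² - trace · λ + det = 0.
  trace = 16 + 3 = 19, det = 16·3 - (6)² = 12.
Step 2 — discriminant:
  Δ = trace² - 4·det = 361 - 48 = 313.
Step 3 — eigenvalues:
  λ = (trace ± √Δ)/2 = (19 ± 17.6918)/2,
  λ_1 = 18.3459,  λ_2 = 0.6541.

Step 4 — unit eigenvector for λ_1: solve (Sigma - λ_1 I)v = 0. First row:
  (16 - 18.3459)·v_x + (6)·v_y = 0, i.e. (-2.3459)·v_x + (6)·v_y = 0,
  so v ∝ (b, λ_1 - a) = (6, 2.3459) = u.
  ||u|| = √((6)² + (2.3459)²) = √(41.5033) ≈ 6.4423,
  v_1 = u/||u|| ≈ (0.9313, 0.3641) (||v_1|| = 1).

λ_1 = 18.3459,  λ_2 = 0.6541;  v_1 ≈ (0.9313, 0.3641)


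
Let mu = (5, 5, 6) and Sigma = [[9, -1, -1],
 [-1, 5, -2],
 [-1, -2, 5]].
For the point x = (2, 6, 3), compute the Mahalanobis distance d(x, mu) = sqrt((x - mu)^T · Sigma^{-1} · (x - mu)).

Step 1 — centre the observation: (x - mu) = (-3, 1, -3).

Step 2 — invert Sigma (cofactor / det for 3×3, or solve directly):
  Sigma^{-1} = [[0.12, 0.04, 0.04],
 [0.04, 0.2514, 0.1086],
 [0.04, 0.1086, 0.2514]].

Step 3 — form the quadratic (x - mu)^T · Sigma^{-1} · (x - mu):
  Sigma^{-1} · (x - mu) = (-0.44, -0.1943, -0.7657).
  (x - mu)^T · [Sigma^{-1} · (x - mu)] = (-3)·(-0.44) + (1)·(-0.1943) + (-3)·(-0.7657) = 3.4229.

Step 4 — take square root: d = √(3.4229) ≈ 1.8501.

d(x, mu) = √(3.4229) ≈ 1.8501


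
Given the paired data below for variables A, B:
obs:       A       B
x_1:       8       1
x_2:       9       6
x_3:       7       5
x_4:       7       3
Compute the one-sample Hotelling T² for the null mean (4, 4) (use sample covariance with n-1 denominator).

Step 1 — sample mean vector:
  mean(A) = (8 + 9 + 7 + 7) / 4 = 31/4 = 7.75
  mean(B) = (1 + 6 + 5 + 3) / 4 = 15/4 = 3.75
  x̄ = (7.75, 3.75),  deviation x̄ - mu_0 = (7.75, 3.75) - (4, 4) = (3.75, -0.25).

Step 2 — sample covariance matrix, S[i,j] = (1/(n-1)) · Σ_k (x_{k,i} - mean_i) · (x_{k,j} - mean_j), divisor n-1 = 3:
  S[A,A] = ((0.25)·(0.25) + (1.25)·(1.25) + (-0.75)·(-0.75) + (-0.75)·(-0.75)) / 3 = 2.75/3 = 0.9167
  S[A,B] = ((0.25)·(-2.75) + (1.25)·(2.25) + (-0.75)·(1.25) + (-0.75)·(-0.75)) / 3 = 1.75/3 = 0.5833
  S[B,B] = ((-2.75)·(-2.75) + (2.25)·(2.25) + (1.25)·(1.25) + (-0.75)·(-0.75)) / 3 = 14.75/3 = 4.9167
  S = [[0.9167, 0.5833],
 [0.5833, 4.9167]].

Step 3 — invert S. det(S) = 0.9167·4.9167 - (0.5833)² = 4.1667.
  S^{-1} = (1/det) · [[d, -b], [-b, a]] = [[1.18, -0.14],
 [-0.14, 0.22]].

Step 4 — quadratic form (x̄ - mu_0)^T · S^{-1} · (x̄ - mu_0):
  S^{-1} · (x̄ - mu_0) = (4.46, -0.58),
  (x̄ - mu_0)^T · [...] = (3.75)·(4.46) + (-0.25)·(-0.58) = 16.87.

Step 5 — scale by n: T² = 4 · 16.87 = 67.48.

T² ≈ 67.48


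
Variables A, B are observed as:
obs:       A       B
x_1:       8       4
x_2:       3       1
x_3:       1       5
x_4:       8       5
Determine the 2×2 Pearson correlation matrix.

Step 1 — column means:
  mean(A) = (8 + 3 + 1 + 8) / 4 = 20/4 = 5
  mean(B) = (4 + 1 + 5 + 5) / 4 = 15/4 = 3.75

Step 2 — sample variances and covariances s[i,j] = (1/(n-1)) · Σ_k (x_{k,i} - mean_i) · (x_{k,j} - mean_j), with n-1 = 3:
  s[A,A] = ((3)·(3) + (-2)·(-2) + (-4)·(-4) + (3)·(3)) / 3 = 38/3 = 12.6667
  s[A,B] = ((3)·(0.25) + (-2)·(-2.75) + (-4)·(1.25) + (3)·(1.25)) / 3 = 5/3 = 1.6667
  s[B,B] = ((0.25)·(0.25) + (-2.75)·(-2.75) + (1.25)·(1.25) + (1.25)·(1.25)) / 3 = 10.75/3 = 3.5833
  Sample standard deviations s_i = √(s[i,i]):
  s(A) = √(12.6667) = 3.559
  s(B) = √(3.5833) = 1.893

Step 3 — r_{ij} = s_{ij} / (s_i · s_j):
  r[A,A] = 1 (diagonal).
  r[A,B] = 1.6667 / (3.559 · 1.893) = 1.6667 / 6.7371 = 0.2474
  r[B,B] = 1 (diagonal).

R is symmetric with unit diagonal. Assembling:

R = [[1, 0.2474],
 [0.2474, 1]]


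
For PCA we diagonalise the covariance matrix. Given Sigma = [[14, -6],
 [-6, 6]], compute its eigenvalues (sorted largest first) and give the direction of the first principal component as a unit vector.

Step 1 — characteristic polynomial of 2×2 Sigma:
  det(Sigma - λI) = λ² - trace · λ + det = 0.
  trace = 14 + 6 = 20, det = 14·6 - (-6)² = 48.
Step 2 — discriminant:
  Δ = trace² - 4·det = 400 - 192 = 208.
Step 3 — eigenvalues:
  λ = (trace ± √Δ)/2 = (20 ± 14.4222)/2,
  λ_1 = 17.2111,  λ_2 = 2.7889.

Step 4 — unit eigenvector for λ_1: solve (Sigma - λ_1 I)v = 0. First row:
  (14 - 17.2111)·v_x + (-6)·v_y = 0, i.e. (-3.2111)·v_x + (-6)·v_y = 0,
  so v ∝ (b, λ_1 - a) = (-6, 3.2111); multiply by -1 so the first entry is positive: u = (6, -3.2111).
  ||u|| = √((6)² + (-3.2111)²) = √(46.3112) ≈ 6.8052,
  v_1 = u/||u|| ≈ (0.8817, -0.4719) (||v_1|| = 1).

λ_1 = 17.2111,  λ_2 = 2.7889;  v_1 ≈ (0.8817, -0.4719)


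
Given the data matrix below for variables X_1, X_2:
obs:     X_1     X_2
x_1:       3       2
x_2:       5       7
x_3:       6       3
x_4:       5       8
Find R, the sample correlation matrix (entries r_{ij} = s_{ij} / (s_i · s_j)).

Step 1 — column means:
  mean(X_1) = (3 + 5 + 6 + 5) / 4 = 19/4 = 4.75
  mean(X_2) = (2 + 7 + 3 + 8) / 4 = 20/4 = 5

Step 2 — sample variances and covariances s[i,j] = (1/(n-1)) · Σ_k (x_{k,i} - mean_i) · (x_{k,j} - mean_j), with n-1 = 3:
  s[X_1,X_1] = ((-1.75)·(-1.75) + (0.25)·(0.25) + (1.25)·(1.25) + (0.25)·(0.25)) / 3 = 4.75/3 = 1.5833
  s[X_1,X_2] = ((-1.75)·(-3) + (0.25)·(2) + (1.25)·(-2) + (0.25)·(3)) / 3 = 4/3 = 1.3333
  s[X_2,X_2] = ((-3)·(-3) + (2)·(2) + (-2)·(-2) + (3)·(3)) / 3 = 26/3 = 8.6667
  Sample standard deviations s_i = √(s[i,i]):
  s(X_1) = √(1.5833) = 1.2583
  s(X_2) = √(8.6667) = 2.9439

Step 3 — r_{ij} = s_{ij} / (s_i · s_j):
  r[X_1,X_1] = 1 (diagonal).
  r[X_1,X_2] = 1.3333 / (1.2583 · 2.9439) = 1.3333 / 3.7044 = 0.3599
  r[X_2,X_2] = 1 (diagonal).

R is symmetric with unit diagonal. Assembling:

R = [[1, 0.3599],
 [0.3599, 1]]


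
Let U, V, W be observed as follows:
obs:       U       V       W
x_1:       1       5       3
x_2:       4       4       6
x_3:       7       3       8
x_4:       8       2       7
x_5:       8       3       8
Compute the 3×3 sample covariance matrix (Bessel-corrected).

Step 1 — column means:
  mean(U) = (1 + 4 + 7 + 8 + 8) / 5 = 28/5 = 5.6
  mean(V) = (5 + 4 + 3 + 2 + 3) / 5 = 17/5 = 3.4
  mean(W) = (3 + 6 + 8 + 7 + 8) / 5 = 32/5 = 6.4

Step 2 — sample covariance S[i,j] = (1/(n-1)) · Σ_k (x_{k,i} - mean_i) · (x_{k,j} - mean_j), with n-1 = 4.
  S[U,U] = ((-4.6)·(-4.6) + (-1.6)·(-1.6) + (1.4)·(1.4) + (2.4)·(2.4) + (2.4)·(2.4)) / 4 = 37.2/4 = 9.3
  S[U,V] = ((-4.6)·(1.6) + (-1.6)·(0.6) + (1.4)·(-0.4) + (2.4)·(-1.4) + (2.4)·(-0.4)) / 4 = -13.2/4 = -3.3
  S[U,W] = ((-4.6)·(-3.4) + (-1.6)·(-0.4) + (1.4)·(1.6) + (2.4)·(0.6) + (2.4)·(1.6)) / 4 = 23.8/4 = 5.95
  S[V,V] = ((1.6)·(1.6) + (0.6)·(0.6) + (-0.4)·(-0.4) + (-1.4)·(-1.4) + (-0.4)·(-0.4)) / 4 = 5.2/4 = 1.3
  S[V,W] = ((1.6)·(-3.4) + (0.6)·(-0.4) + (-0.4)·(1.6) + (-1.4)·(0.6) + (-0.4)·(1.6)) / 4 = -7.8/4 = -1.95
  S[W,W] = ((-3.4)·(-3.4) + (-0.4)·(-0.4) + (1.6)·(1.6) + (0.6)·(0.6) + (1.6)·(1.6)) / 4 = 17.2/4 = 4.3

S is symmetric (S[j,i] = S[i,j]). Assembling:

S = [[9.3, -3.3, 5.95],
 [-3.3, 1.3, -1.95],
 [5.95, -1.95, 4.3]]


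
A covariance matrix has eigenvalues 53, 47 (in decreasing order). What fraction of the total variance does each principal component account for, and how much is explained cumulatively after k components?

Step 1 — total variance = trace(Sigma) = Σ λ_i = 53 + 47 = 100.

Step 2 — fraction explained by component i = λ_i / Σ λ:
  PC1: 53/100 = 0.53
  PC2: 47/100 = 0.47

Step 3 — cumulative fraction after k components = (λ_1 + ... + λ_k) / Σ λ:
  k = 1: 53/100 = 0.53
  k = 2: (53 + 47)/100 = 100/100 = 1

Summary (fraction, with percent):

explained: PC1 0.53 (53%), PC2 0.47 (47%);  cumulative: 0.53, 1


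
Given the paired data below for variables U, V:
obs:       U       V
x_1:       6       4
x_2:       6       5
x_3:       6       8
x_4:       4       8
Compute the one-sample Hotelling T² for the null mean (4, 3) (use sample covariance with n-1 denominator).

Step 1 — sample mean vector:
  mean(U) = (6 + 6 + 6 + 4) / 4 = 22/4 = 5.5
  mean(V) = (4 + 5 + 8 + 8) / 4 = 25/4 = 6.25
  x̄ = (5.5, 6.25),  deviation x̄ - mu_0 = (5.5, 6.25) - (4, 3) = (1.5, 3.25).

Step 2 — sample covariance matrix, S[i,j] = (1/(n-1)) · Σ_k (x_{k,i} - mean_i) · (x_{k,j} - mean_j), divisor n-1 = 3:
  S[U,U] = ((0.5)·(0.5) + (0.5)·(0.5) + (0.5)·(0.5) + (-1.5)·(-1.5)) / 3 = 3/3 = 1
  S[U,V] = ((0.5)·(-2.25) + (0.5)·(-1.25) + (0.5)·(1.75) + (-1.5)·(1.75)) / 3 = -3.5/3 = -1.1667
  S[V,V] = ((-2.25)·(-2.25) + (-1.25)·(-1.25) + (1.75)·(1.75) + (1.75)·(1.75)) / 3 = 12.75/3 = 4.25
  S = [[1, -1.1667],
 [-1.1667, 4.25]].

Step 3 — invert S. det(S) = 1·4.25 - (-1.1667)² = 2.8889.
  S^{-1} = (1/det) · [[d, -b], [-b, a]] = [[1.4712, 0.4038],
 [0.4038, 0.3462]].

Step 4 — quadratic form (x̄ - mu_0)^T · S^{-1} · (x̄ - mu_0):
  S^{-1} · (x̄ - mu_0) = (3.5192, 1.7308),
  (x̄ - mu_0)^T · [...] = (1.5)·(3.5192) + (3.25)·(1.7308) = 10.9038.

Step 5 — scale by n: T² = 4 · 10.9038 = 43.6154.

T² ≈ 43.6154


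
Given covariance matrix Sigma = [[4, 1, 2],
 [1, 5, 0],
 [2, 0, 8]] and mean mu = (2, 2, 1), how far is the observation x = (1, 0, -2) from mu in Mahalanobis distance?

Step 1 — centre the observation: (x - mu) = (-1, -2, -3).

Step 2 — invert Sigma (cofactor / det for 3×3, or solve directly):
  Sigma^{-1} = [[0.303, -0.0606, -0.0758],
 [-0.0606, 0.2121, 0.0152],
 [-0.0758, 0.0152, 0.1439]].

Step 3 — form the quadratic (x - mu)^T · Sigma^{-1} · (x - mu):
  Sigma^{-1} · (x - mu) = (0.0455, -0.4091, -0.3864).
  (x - mu)^T · [Sigma^{-1} · (x - mu)] = (-1)·(0.0455) + (-2)·(-0.4091) + (-3)·(-0.3864) = 1.9318.

Step 4 — take square root: d = √(1.9318) ≈ 1.3899.

d(x, mu) = √(1.9318) ≈ 1.3899


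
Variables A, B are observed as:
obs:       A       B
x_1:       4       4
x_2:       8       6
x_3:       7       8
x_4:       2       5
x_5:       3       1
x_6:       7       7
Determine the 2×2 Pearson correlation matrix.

Step 1 — column means:
  mean(A) = (4 + 8 + 7 + 2 + 3 + 7) / 6 = 31/6 = 5.1667
  mean(B) = (4 + 6 + 8 + 5 + 1 + 7) / 6 = 31/6 = 5.1667

Step 2 — sample variances and covariances s[i,j] = (1/(n-1)) · Σ_k (x_{k,i} - mean_i) · (x_{k,j} - mean_j), with n-1 = 5:
  s[A,A] = ((-1.1667)·(-1.1667) + (2.8333)·(2.8333) + (1.8333)·(1.8333) + (-3.1667)·(-3.1667) + (-2.1667)·(-2.1667) + (1.8333)·(1.8333)) / 5 = 30.8333/5 = 6.1667
  s[A,B] = ((-1.1667)·(-1.1667) + (2.8333)·(0.8333) + (1.8333)·(2.8333) + (-3.1667)·(-0.1667) + (-2.1667)·(-4.1667) + (1.8333)·(1.8333)) / 5 = 21.8333/5 = 4.3667
  s[B,B] = ((-1.1667)·(-1.1667) + (0.8333)·(0.8333) + (2.8333)·(2.8333) + (-0.1667)·(-0.1667) + (-4.1667)·(-4.1667) + (1.8333)·(1.8333)) / 5 = 30.8333/5 = 6.1667
  Sample standard deviations s_i = √(s[i,i]):
  s(A) = √(6.1667) = 2.4833
  s(B) = √(6.1667) = 2.4833

Step 3 — r_{ij} = s_{ij} / (s_i · s_j):
  r[A,A] = 1 (diagonal).
  r[A,B] = 4.3667 / (2.4833 · 2.4833) = 4.3667 / 6.1667 = 0.7081
  r[B,B] = 1 (diagonal).

R is symmetric with unit diagonal. Assembling:

R = [[1, 0.7081],
 [0.7081, 1]]


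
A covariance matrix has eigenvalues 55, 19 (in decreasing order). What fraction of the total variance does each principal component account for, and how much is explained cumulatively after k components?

Step 1 — total variance = trace(Sigma) = Σ λ_i = 55 + 19 = 74.

Step 2 — fraction explained by component i = λ_i / Σ λ:
  PC1: 55/74 = 0.7432
  PC2: 19/74 = 0.2568

Step 3 — cumulative fraction after k components = (λ_1 + ... + λ_k) / Σ λ:
  k = 1: 55/74 = 0.7432
  k = 2: (55 + 19)/74 = 74/74 = 1

Summary (fraction, with percent):

explained: PC1 0.7432 (74.32%), PC2 0.2568 (25.68%);  cumulative: 0.7432, 1


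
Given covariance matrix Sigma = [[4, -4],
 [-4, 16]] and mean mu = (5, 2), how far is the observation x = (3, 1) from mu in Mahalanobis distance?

Step 1 — centre the observation: (x - mu) = (-2, -1).

Step 2 — invert Sigma. det(Sigma) = 4·16 - (-4)² = 48.
  Sigma^{-1} = (1/det) · [[d, -b], [-b, a]] = [[0.3333, 0.0833],
 [0.0833, 0.0833]].

Step 3 — form the quadratic (x - mu)^T · Sigma^{-1} · (x - mu):
  Sigma^{-1} · (x - mu) = (-0.75, -0.25).
  (x - mu)^T · [Sigma^{-1} · (x - mu)] = (-2)·(-0.75) + (-1)·(-0.25) = 1.75.

Step 4 — take square root: d = √(1.75) ≈ 1.3229.

d(x, mu) = √(1.75) ≈ 1.3229


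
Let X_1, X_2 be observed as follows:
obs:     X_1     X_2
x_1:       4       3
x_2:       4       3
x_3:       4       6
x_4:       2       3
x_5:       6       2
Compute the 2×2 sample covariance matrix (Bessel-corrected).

Step 1 — column means:
  mean(X_1) = (4 + 4 + 4 + 2 + 6) / 5 = 20/5 = 4
  mean(X_2) = (3 + 3 + 6 + 3 + 2) / 5 = 17/5 = 3.4

Step 2 — sample covariance S[i,j] = (1/(n-1)) · Σ_k (x_{k,i} - mean_i) · (x_{k,j} - mean_j), with n-1 = 4.
  S[X_1,X_1] = ((0)·(0) + (0)·(0) + (0)·(0) + (-2)·(-2) + (2)·(2)) / 4 = 8/4 = 2
  S[X_1,X_2] = ((0)·(-0.4) + (0)·(-0.4) + (0)·(2.6) + (-2)·(-0.4) + (2)·(-1.4)) / 4 = -2/4 = -0.5
  S[X_2,X_2] = ((-0.4)·(-0.4) + (-0.4)·(-0.4) + (2.6)·(2.6) + (-0.4)·(-0.4) + (-1.4)·(-1.4)) / 4 = 9.2/4 = 2.3

S is symmetric (S[j,i] = S[i,j]). Assembling:

S = [[2, -0.5],
 [-0.5, 2.3]]


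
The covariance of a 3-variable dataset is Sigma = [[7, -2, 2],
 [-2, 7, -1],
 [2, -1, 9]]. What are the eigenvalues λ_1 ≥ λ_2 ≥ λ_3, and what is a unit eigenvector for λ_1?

Step 1 — characteristic polynomial p(λ) = det(λI - Sigma) = λ³ - tr·λ² + c_1·λ - det, where tr = trace, c_1 = sum of the principal 2×2 minors, det = det(Sigma):
  tr = 7 + 7 + 9 = 23,
  c_1 = (7·7 - (-2)²) + (7·9 - (2)²) + (7·9 - (-1)²) = 45 + 59 + 62 = 166,
  det = 7·(7·9 - (-1)²) - (-2)·((-2)·9 - (-1)·(2)) + (2)·((-2)·(-1) - 7·(2)) = 7·(62) - (-2)·(-16) + (2)·(-12) = 378.
  So p(λ) = λ³ - 23λ² + 166λ - 378.
Step 2 — look for an integer root (rational root theorem: any rational root is an integer divisor of 378). Testing λ = 7:
  p(7) = 343 - 1127 + 1162 - 378 = 0  ✓
  Dividing out (λ - 7): p(λ) = (λ - 7)(λ² - 16λ + 54).
Step 3 — remaining eigenvalues from the quadratic λ² - 16λ + 54 = 0:
  Δ = 16² - 4·54 = 256 - 216 = 40,  λ = (16 ± √40)/2 = (16 ± 6.3246)/2 ≈ 11.1623 or 4.8377.
  Sorted: λ_1 = 11.1623,  λ_2 = 7,  λ_3 = 4.8377  (check: sum = 23 = tr ✓).

Step 4 — unit eigenvector for λ_1 ≈ 11.1623: v spans the null space of (Sigma - λ_1 I), whose rows are
  r_1 = (-4.1623, -2, 2),  r_2 = (-2, -4.1623, -1),  r_3 = (2, -1, -2.1623).
  v is orthogonal to every row, so take v ∝ r_1 × r_2 = ((-2)·(-1) - (2)·(-4.1623), (2)·(-2) - (-4.1623)·(-1), (-4.1623)·(-4.1623) - (-2)·(-2)) ≈ (10.3246, -8.1623, 13.3246).
  Let u = (10.3246, -8.1623, 13.3246).
  ||u|| = √((10.3246)² + (-8.1623)² + (13.3246)²) = √(350.763) ≈ 18.7287,  v_1 = u/||u|| ≈ (0.5513, -0.4358, 0.7115) (||v_1|| = 1).

λ_1 = 11.1623,  λ_2 = 7,  λ_3 = 4.8377;  v_1 ≈ (0.5513, -0.4358, 0.7115)


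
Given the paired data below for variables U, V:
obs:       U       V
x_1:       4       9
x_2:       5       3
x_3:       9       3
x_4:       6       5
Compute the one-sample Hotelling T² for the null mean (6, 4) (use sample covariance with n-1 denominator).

Step 1 — sample mean vector:
  mean(U) = (4 + 5 + 9 + 6) / 4 = 24/4 = 6
  mean(V) = (9 + 3 + 3 + 5) / 4 = 20/4 = 5
  x̄ = (6, 5),  deviation x̄ - mu_0 = (6, 5) - (6, 4) = (0, 1).

Step 2 — sample covariance matrix, S[i,j] = (1/(n-1)) · Σ_k (x_{k,i} - mean_i) · (x_{k,j} - mean_j), divisor n-1 = 3:
  S[U,U] = ((-2)·(-2) + (-1)·(-1) + (3)·(3) + (0)·(0)) / 3 = 14/3 = 4.6667
  S[U,V] = ((-2)·(4) + (-1)·(-2) + (3)·(-2) + (0)·(0)) / 3 = -12/3 = -4
  S[V,V] = ((4)·(4) + (-2)·(-2) + (-2)·(-2) + (0)·(0)) / 3 = 24/3 = 8
  S = [[4.6667, -4],
 [-4, 8]].

Step 3 — invert S. det(S) = 4.6667·8 - (-4)² = 21.3333.
  S^{-1} = (1/det) · [[d, -b], [-b, a]] = [[0.375, 0.1875],
 [0.1875, 0.2188]].

Step 4 — quadratic form (x̄ - mu_0)^T · S^{-1} · (x̄ - mu_0):
  S^{-1} · (x̄ - mu_0) = (0.1875, 0.2188),
  (x̄ - mu_0)^T · [...] = (0)·(0.1875) + (1)·(0.2188) = 0.2188.

Step 5 — scale by n: T² = 4 · 0.2188 = 0.875.

T² ≈ 0.875


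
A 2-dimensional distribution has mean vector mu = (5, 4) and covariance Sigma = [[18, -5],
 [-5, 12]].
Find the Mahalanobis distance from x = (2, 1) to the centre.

Step 1 — centre the observation: (x - mu) = (-3, -3).

Step 2 — invert Sigma. det(Sigma) = 18·12 - (-5)² = 191.
  Sigma^{-1} = (1/det) · [[d, -b], [-b, a]] = [[0.0628, 0.0262],
 [0.0262, 0.0942]].

Step 3 — form the quadratic (x - mu)^T · Sigma^{-1} · (x - mu):
  Sigma^{-1} · (x - mu) = (-0.267, -0.3613).
  (x - mu)^T · [Sigma^{-1} · (x - mu)] = (-3)·(-0.267) + (-3)·(-0.3613) = 1.8848.

Step 4 — take square root: d = √(1.8848) ≈ 1.3729.

d(x, mu) = √(1.8848) ≈ 1.3729


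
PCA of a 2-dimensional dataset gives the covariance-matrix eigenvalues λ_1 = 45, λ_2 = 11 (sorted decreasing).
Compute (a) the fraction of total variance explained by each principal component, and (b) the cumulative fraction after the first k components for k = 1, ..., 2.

Step 1 — total variance = trace(Sigma) = Σ λ_i = 45 + 11 = 56.

Step 2 — fraction explained by component i = λ_i / Σ λ:
  PC1: 45/56 = 0.8036
  PC2: 11/56 = 0.1964

Step 3 — cumulative fraction after k components = (λ_1 + ... + λ_k) / Σ λ:
  k = 1: 45/56 = 0.8036
  k = 2: (45 + 11)/56 = 56/56 = 1

Summary (fraction, with percent):

explained: PC1 0.8036 (80.36%), PC2 0.1964 (19.64%);  cumulative: 0.8036, 1


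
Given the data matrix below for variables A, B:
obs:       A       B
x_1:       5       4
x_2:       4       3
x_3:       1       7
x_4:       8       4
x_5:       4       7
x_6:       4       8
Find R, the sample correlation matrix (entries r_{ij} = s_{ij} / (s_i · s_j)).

Step 1 — column means:
  mean(A) = (5 + 4 + 1 + 8 + 4 + 4) / 6 = 26/6 = 4.3333
  mean(B) = (4 + 3 + 7 + 4 + 7 + 8) / 6 = 33/6 = 5.5

Step 2 — sample variances and covariances s[i,j] = (1/(n-1)) · Σ_k (x_{k,i} - mean_i) · (x_{k,j} - mean_j), with n-1 = 5:
  s[A,A] = ((0.6667)·(0.6667) + (-0.3333)·(-0.3333) + (-3.3333)·(-3.3333) + (3.6667)·(3.6667) + (-0.3333)·(-0.3333) + (-0.3333)·(-0.3333)) / 5 = 25.3333/5 = 5.0667
  s[A,B] = ((0.6667)·(-1.5) + (-0.3333)·(-2.5) + (-3.3333)·(1.5) + (3.6667)·(-1.5) + (-0.3333)·(1.5) + (-0.3333)·(2.5)) / 5 = -12/5 = -2.4
  s[B,B] = ((-1.5)·(-1.5) + (-2.5)·(-2.5) + (1.5)·(1.5) + (-1.5)·(-1.5) + (1.5)·(1.5) + (2.5)·(2.5)) / 5 = 21.5/5 = 4.3
  Sample standard deviations s_i = √(s[i,i]):
  s(A) = √(5.0667) = 2.2509
  s(B) = √(4.3) = 2.0736

Step 3 — r_{ij} = s_{ij} / (s_i · s_j):
  r[A,A] = 1 (diagonal).
  r[A,B] = -2.4 / (2.2509 · 2.0736) = -2.4 / 4.6676 = -0.5142
  r[B,B] = 1 (diagonal).

R is symmetric with unit diagonal. Assembling:

R = [[1, -0.5142],
 [-0.5142, 1]]


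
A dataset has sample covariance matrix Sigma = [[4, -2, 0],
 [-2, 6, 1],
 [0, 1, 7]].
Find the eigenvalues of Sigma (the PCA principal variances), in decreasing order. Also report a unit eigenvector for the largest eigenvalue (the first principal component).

Step 1 — characteristic polynomial p(λ) = det(λI - Sigma) = λ³ - tr·λ² + c_1·λ - det, where tr = trace, c_1 = sum of the principal 2×2 minors, det = det(Sigma):
  tr = 4 + 6 + 7 = 17,
  c_1 = (4·6 - (-2)²) + (4·7 - (0)²) + (6·7 - (1)²) = 20 + 28 + 41 = 89,
  det = 4·(6·7 - (1)²) - (-2)·((-2)·7 - (1)·(0)) + (0)·((-2)·(1) - 6·(0)) = 4·(41) - (-2)·(-14) + (0)·(-2) = 136.
  So p(λ) = λ³ - 17λ² + 89λ - 136.
Step 2 — look for an integer root (rational root theorem: any rational root is an integer divisor of 136). Testing λ = 8:
  p(8) = 512 - 1088 + 712 - 136 = 0  ✓
  Dividing out (λ - 8): p(λ) = (λ - 8)(λ² - 9λ + 17).
Step 3 — remaining eigenvalues from the quadratic λ² - 9λ + 17 = 0:
  Δ = 9² - 4·17 = 81 - 68 = 13,  λ = (9 ± √13)/2 = (9 ± 3.6056)/2 ≈ 6.3028 or 2.6972.
  Sorted: λ_1 = 8,  λ_2 = 6.3028,  λ_3 = 2.6972  (check: sum = 17 = tr ✓).

Step 4 — unit eigenvector for λ_1 = 8: v spans the null space of (Sigma - λ_1 I), whose rows are
  r_1 = (-4, -2, 0),  r_2 = (-2, -2, 1),  r_3 = (0, 1, -1).
  v is orthogonal to every row, so take v ∝ r_1 × r_2 = ((-2)·(1) - (0)·(-2), (0)·(-2) - (-4)·(1), (-4)·(-2) - (-2)·(-2)) = (-2, 4, 4).
  Rescale (divide by 2; multiply by -1 so the first nonzero entry is positive): u = (1, -2, -2).
  ||u|| = √((1)² + (-2)² + (-2)²) = √(9) = 3,  v_1 = u/||u|| ≈ (0.3333, -0.6667, -0.6667) (||v_1|| = 1).

λ_1 = 8,  λ_2 = 6.3028,  λ_3 = 2.6972;  v_1 ≈ (0.3333, -0.6667, -0.6667)


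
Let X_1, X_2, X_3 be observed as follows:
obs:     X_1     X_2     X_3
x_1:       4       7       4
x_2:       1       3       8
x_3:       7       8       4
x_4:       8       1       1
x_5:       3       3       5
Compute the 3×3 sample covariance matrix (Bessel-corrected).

Step 1 — column means:
  mean(X_1) = (4 + 1 + 7 + 8 + 3) / 5 = 23/5 = 4.6
  mean(X_2) = (7 + 3 + 8 + 1 + 3) / 5 = 22/5 = 4.4
  mean(X_3) = (4 + 8 + 4 + 1 + 5) / 5 = 22/5 = 4.4

Step 2 — sample covariance S[i,j] = (1/(n-1)) · Σ_k (x_{k,i} - mean_i) · (x_{k,j} - mean_j), with n-1 = 4.
  S[X_1,X_1] = ((-0.6)·(-0.6) + (-3.6)·(-3.6) + (2.4)·(2.4) + (3.4)·(3.4) + (-1.6)·(-1.6)) / 4 = 33.2/4 = 8.3
  S[X_1,X_2] = ((-0.6)·(2.6) + (-3.6)·(-1.4) + (2.4)·(3.6) + (3.4)·(-3.4) + (-1.6)·(-1.4)) / 4 = 2.8/4 = 0.7
  S[X_1,X_3] = ((-0.6)·(-0.4) + (-3.6)·(3.6) + (2.4)·(-0.4) + (3.4)·(-3.4) + (-1.6)·(0.6)) / 4 = -26.2/4 = -6.55
  S[X_2,X_2] = ((2.6)·(2.6) + (-1.4)·(-1.4) + (3.6)·(3.6) + (-3.4)·(-3.4) + (-1.4)·(-1.4)) / 4 = 35.2/4 = 8.8
  S[X_2,X_3] = ((2.6)·(-0.4) + (-1.4)·(3.6) + (3.6)·(-0.4) + (-3.4)·(-3.4) + (-1.4)·(0.6)) / 4 = 3.2/4 = 0.8
  S[X_3,X_3] = ((-0.4)·(-0.4) + (3.6)·(3.6) + (-0.4)·(-0.4) + (-3.4)·(-3.4) + (0.6)·(0.6)) / 4 = 25.2/4 = 6.3

S is symmetric (S[j,i] = S[i,j]). Assembling:

S = [[8.3, 0.7, -6.55],
 [0.7, 8.8, 0.8],
 [-6.55, 0.8, 6.3]]


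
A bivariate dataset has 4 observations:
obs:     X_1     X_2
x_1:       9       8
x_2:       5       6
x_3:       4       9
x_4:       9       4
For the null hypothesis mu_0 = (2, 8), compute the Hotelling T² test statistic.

Step 1 — sample mean vector:
  mean(X_1) = (9 + 5 + 4 + 9) / 4 = 27/4 = 6.75
  mean(X_2) = (8 + 6 + 9 + 4) / 4 = 27/4 = 6.75
  x̄ = (6.75, 6.75),  deviation x̄ - mu_0 = (6.75, 6.75) - (2, 8) = (4.75, -1.25).

Step 2 — sample covariance matrix, S[i,j] = (1/(n-1)) · Σ_k (x_{k,i} - mean_i) · (x_{k,j} - mean_j), divisor n-1 = 3:
  S[X_1,X_1] = ((2.25)·(2.25) + (-1.75)·(-1.75) + (-2.75)·(-2.75) + (2.25)·(2.25)) / 3 = 20.75/3 = 6.9167
  S[X_1,X_2] = ((2.25)·(1.25) + (-1.75)·(-0.75) + (-2.75)·(2.25) + (2.25)·(-2.75)) / 3 = -8.25/3 = -2.75
  S[X_2,X_2] = ((1.25)·(1.25) + (-0.75)·(-0.75) + (2.25)·(2.25) + (-2.75)·(-2.75)) / 3 = 14.75/3 = 4.9167
  S = [[6.9167, -2.75],
 [-2.75, 4.9167]].

Step 3 — invert S. det(S) = 6.9167·4.9167 - (-2.75)² = 26.4444.
  S^{-1} = (1/det) · [[d, -b], [-b, a]] = [[0.1859, 0.104],
 [0.104, 0.2616]].

Step 4 — quadratic form (x̄ - mu_0)^T · S^{-1} · (x̄ - mu_0):
  S^{-1} · (x̄ - mu_0) = (0.7532, 0.167),
  (x̄ - mu_0)^T · [...] = (4.75)·(0.7532) + (-1.25)·(0.167) = 3.3687.

Step 5 — scale by n: T² = 4 · 3.3687 = 13.4748.

T² ≈ 13.4748


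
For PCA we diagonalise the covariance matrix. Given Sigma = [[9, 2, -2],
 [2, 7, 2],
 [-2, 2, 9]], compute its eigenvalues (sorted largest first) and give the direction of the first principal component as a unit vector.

Step 1 — characteristic polynomial p(λ) = det(λI - Sigma) = λ³ - tr·λ² + c_1·λ - det, where tr = trace, c_1 = sum of the principal 2×2 minors, det = det(Sigma):
  tr = 9 + 7 + 9 = 25,
  c_1 = (9·7 - (2)²) + (9·9 - (-2)²) + (7·9 - (2)²) = 59 + 77 + 59 = 195,
  det = 9·(7·9 - (2)²) - (2)·((2)·9 - (2)·(-2)) + (-2)·((2)·(2) - 7·(-2)) = 9·(59) - (2)·(22) + (-2)·(18) = 451.
  So p(λ) = λ³ - 25λ² + 195λ - 451.
Step 2 — look for an integer root (rational root theorem: any rational root is an integer divisor of 451). Testing λ = 11:
  p(11) = 1331 - 3025 + 2145 - 451 = 0  ✓
  Dividing out (λ - 11): p(λ) = (λ - 11)(λ² - 14λ + 41).
Step 3 — remaining eigenvalues from the quadratic λ² - 14λ + 41 = 0:
  Δ = 14² - 4·41 = 196 - 164 = 32,  λ = (14 ± √32)/2 = (14 ± 5.6569)/2 ≈ 9.8284 or 4.1716.
  Sorted: λ_1 = 11,  λ_2 = 9.8284,  λ_3 = 4.1716  (check: sum = 25 = tr ✓).

Step 4 — unit eigenvector for λ_1 = 11: v spans the null space of (Sigma - λ_1 I), whose rows are
  r_1 = (-2, 2, -2),  r_2 = (2, -4, 2),  r_3 = (-2, 2, -2).
  v is orthogonal to every row, so take v ∝ r_1 × r_2 = ((2)·(2) - (-2)·(-4), (-2)·(2) - (-2)·(2), (-2)·(-4) - (2)·(2)) = (-4, 0, 4).
  Rescale (divide by 4; multiply by -1 so the first nonzero entry is positive): u = (1, 0, -1).
  ||u|| = √((1)² + (0)² + (-1)²) = √(2) ≈ 1.4142,  v_1 = u/||u|| ≈ (0.7071, 0, -0.7071) (||v_1|| = 1).

λ_1 = 11,  λ_2 = 9.8284,  λ_3 = 4.1716;  v_1 ≈ (0.7071, 0, -0.7071)
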